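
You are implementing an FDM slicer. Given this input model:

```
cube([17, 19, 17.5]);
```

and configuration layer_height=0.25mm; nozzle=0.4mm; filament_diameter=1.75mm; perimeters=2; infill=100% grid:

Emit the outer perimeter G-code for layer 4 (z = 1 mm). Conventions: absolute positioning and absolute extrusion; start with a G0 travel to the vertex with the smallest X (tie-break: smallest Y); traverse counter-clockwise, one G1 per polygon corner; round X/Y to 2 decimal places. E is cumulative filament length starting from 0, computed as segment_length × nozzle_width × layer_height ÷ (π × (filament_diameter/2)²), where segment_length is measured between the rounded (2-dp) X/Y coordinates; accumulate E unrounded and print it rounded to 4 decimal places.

At z = 1 mm: the cube is present — its section is the full 17×19 rectangle. The outline is a single polygon with 4 vertices. Extrusion per mm of travel: 0.4 × 0.25 / (π × 0.875²) = 0.041575. Accumulating E over each segment gives final E = 2.9934.

G0 X0.00 Y0.00 Z1.00
G1 X17.00 Y0.00 E0.7068
G1 X17.00 Y19.00 E1.4967
G1 X0.00 Y19.00 E2.2035
G1 X0.00 Y0.00 E2.9934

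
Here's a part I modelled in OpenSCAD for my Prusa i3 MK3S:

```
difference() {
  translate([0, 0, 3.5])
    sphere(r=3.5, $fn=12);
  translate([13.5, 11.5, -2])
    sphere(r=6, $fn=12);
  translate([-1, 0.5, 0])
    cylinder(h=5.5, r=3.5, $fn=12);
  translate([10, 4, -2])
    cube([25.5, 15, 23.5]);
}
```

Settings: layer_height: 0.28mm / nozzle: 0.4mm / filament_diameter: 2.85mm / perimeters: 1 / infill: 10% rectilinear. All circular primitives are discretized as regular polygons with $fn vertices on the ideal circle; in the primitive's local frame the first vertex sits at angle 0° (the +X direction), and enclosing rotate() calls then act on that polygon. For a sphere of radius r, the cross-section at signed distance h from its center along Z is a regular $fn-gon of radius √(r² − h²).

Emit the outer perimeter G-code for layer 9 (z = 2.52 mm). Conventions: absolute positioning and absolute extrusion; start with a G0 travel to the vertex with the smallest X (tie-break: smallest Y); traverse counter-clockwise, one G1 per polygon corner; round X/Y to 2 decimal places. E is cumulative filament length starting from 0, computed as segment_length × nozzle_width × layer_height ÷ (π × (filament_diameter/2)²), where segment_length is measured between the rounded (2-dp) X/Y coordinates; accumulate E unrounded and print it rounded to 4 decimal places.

At z = 2.52 mm: the r=3.5 sphere slices to a regular 12-gon of circumradius 3.360 (√(r²−h²) with h=0.98 from center); the r=6 sphere at (13.5, 11.5) slices to a regular 12-gon of circumradius 3.946 (√(r²−h²) with h=4.52 from center); the r=3.5 cylinder at (-1, 0.5) gives a regular 12-gon of circumradius 3.5 (constant along its height); the cube at (10, 4) (footprint 25.5×15) is included at this height; Taking the first minus the rest: starting from the r=3.5 sphere, the r=6 sphere at (13.5, 11.5) misses the remaining region (no effect); the r=3.5 cylinder at (-1, 0.5) partially overlaps it — only the 27.78 mm² overlap (of its 36.75 mm²) is removed, clipping the outline; the 25.5×15 cube at (10, 4) misses the remaining region (no effect) — 1 connected region. The outline is a single polygon with 14 vertices. Extrusion per mm of travel: 0.4 × 0.28 / (π × 1.425²) = 0.017557. Accumulating E over each segment gives final E = 0.3551.

G0 X-1.81 Y-2.78 Z2.52
G1 X-1.68 Y-2.91 E0.0032
G1 X0.00 Y-3.36 E0.0338
G1 X1.68 Y-2.91 E0.0643
G1 X2.91 Y-1.68 E0.0948
G1 X3.36 Y0.00 E0.1254
G1 X2.91 Y1.68 E0.1559
G1 X1.68 Y2.91 E0.1864
G1 X1.26 Y3.02 E0.1941
G1 X2.03 Y2.25 E0.2132
G1 X2.50 Y0.50 E0.2450
G1 X2.03 Y-1.25 E0.2768
G1 X0.75 Y-2.53 E0.3086
G1 X-1.00 Y-3.00 E0.3404
G1 X-1.81 Y-2.78 E0.3551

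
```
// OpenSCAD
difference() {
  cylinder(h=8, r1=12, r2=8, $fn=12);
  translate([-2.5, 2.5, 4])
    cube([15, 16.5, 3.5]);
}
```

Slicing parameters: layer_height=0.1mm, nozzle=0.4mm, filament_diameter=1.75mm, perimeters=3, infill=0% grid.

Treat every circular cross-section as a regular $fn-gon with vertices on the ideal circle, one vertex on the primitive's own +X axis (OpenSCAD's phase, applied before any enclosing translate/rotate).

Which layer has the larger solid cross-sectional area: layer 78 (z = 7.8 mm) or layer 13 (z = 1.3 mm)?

layer 13 (z = 1.3 mm)

Layer 78 (z = 7.8): the cone (r1=12→r2=8) has section circumradius 8.100 here — a regular 12-gon (area = (12/2)·8.100²·sin(360°/12) = 196.83 mm²); the cube at (-2.5, 2.5) is not intersected at this z (z outside [4, 7.5]); Subtracting the remaining from the first: none of the subtracted shapes is present at this height, so the cone is unchanged — area = 196.83 mm². So its area = 196.83 mm². Layer 13 (z = 1.3): the cone contributes a regular 12-gon of circumradius 11.350 (interpolated between r1=12 and r2=8 at t=0.163) (area = (12/2)·11.350²·sin(360°/12) = 386.47 mm²); the cube at (-2.5, 2.5) does not reach this height (z outside [4, 7.5]); After the difference (first − rest): none of the subtracted shapes is present at this height, so the cone is unchanged — area = 386.47 mm². So its area = 386.47 mm². Layer 13 is larger (386.47 vs 196.83 mm²).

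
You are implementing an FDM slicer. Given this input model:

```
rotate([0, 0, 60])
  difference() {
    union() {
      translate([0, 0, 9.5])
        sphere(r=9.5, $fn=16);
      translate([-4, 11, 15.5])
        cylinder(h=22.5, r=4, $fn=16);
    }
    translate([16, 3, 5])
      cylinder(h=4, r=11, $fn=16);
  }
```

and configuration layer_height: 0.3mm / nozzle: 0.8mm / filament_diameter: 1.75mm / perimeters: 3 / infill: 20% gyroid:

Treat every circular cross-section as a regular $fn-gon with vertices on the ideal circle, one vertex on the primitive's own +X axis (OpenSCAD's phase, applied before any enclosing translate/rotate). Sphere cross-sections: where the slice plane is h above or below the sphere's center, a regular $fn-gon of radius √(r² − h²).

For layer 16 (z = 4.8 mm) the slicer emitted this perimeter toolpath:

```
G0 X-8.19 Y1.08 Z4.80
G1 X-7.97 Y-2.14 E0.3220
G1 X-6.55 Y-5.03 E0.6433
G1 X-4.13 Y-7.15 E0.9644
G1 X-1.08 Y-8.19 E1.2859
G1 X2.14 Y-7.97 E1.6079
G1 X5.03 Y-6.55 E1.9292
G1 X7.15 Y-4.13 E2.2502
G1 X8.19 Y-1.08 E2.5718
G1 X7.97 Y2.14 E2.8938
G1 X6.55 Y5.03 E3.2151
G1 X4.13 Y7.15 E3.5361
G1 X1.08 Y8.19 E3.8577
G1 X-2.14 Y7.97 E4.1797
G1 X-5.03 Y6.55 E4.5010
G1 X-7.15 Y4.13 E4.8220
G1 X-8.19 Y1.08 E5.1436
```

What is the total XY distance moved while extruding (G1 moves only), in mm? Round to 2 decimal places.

Sum the Euclidean lengths of each G1 segment: total = 51.55 mm.

51.55 mm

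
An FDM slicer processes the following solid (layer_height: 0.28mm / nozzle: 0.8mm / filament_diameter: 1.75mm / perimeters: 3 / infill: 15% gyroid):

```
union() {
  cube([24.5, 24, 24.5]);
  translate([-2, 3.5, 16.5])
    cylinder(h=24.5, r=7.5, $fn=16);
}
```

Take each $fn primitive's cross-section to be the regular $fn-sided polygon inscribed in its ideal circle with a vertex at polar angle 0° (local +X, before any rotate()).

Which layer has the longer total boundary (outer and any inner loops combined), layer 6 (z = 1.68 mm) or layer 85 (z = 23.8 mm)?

layer 85 (z = 23.8 mm)

Layer 6 (z = 1.68): the 24.5×24 cube contributes its full rectangle (perimeter 97.00 mm); the cylinder at (-2, 3.5) is not intersected at this z (z outside [16.5, 41]); Combining (union): only the 24.5×24 cube is present, so the union is just that shape — boundary = 97.00 mm. So its perimeter = 97.00 mm. Layer 85 (z = 23.8): the 24.5×24 cube contributes its full rectangle (perimeter 97.00 mm); the r=7.5 cylinder at (-2, 3.5) contributes a regular 16-gon of circumradius 7.5 (perimeter = 2·16·7.500·sin(180°/16) = 46.82 mm); Taking the union: the regions partially overlap (shared area 46.39 mm²), so the edge portions inside another operand are dropped and the merged outline is re-measured after clipping — boundary = 115.36 mm. So its perimeter = 115.36 mm. Layer 85 is larger (115.36 vs 97.00 mm).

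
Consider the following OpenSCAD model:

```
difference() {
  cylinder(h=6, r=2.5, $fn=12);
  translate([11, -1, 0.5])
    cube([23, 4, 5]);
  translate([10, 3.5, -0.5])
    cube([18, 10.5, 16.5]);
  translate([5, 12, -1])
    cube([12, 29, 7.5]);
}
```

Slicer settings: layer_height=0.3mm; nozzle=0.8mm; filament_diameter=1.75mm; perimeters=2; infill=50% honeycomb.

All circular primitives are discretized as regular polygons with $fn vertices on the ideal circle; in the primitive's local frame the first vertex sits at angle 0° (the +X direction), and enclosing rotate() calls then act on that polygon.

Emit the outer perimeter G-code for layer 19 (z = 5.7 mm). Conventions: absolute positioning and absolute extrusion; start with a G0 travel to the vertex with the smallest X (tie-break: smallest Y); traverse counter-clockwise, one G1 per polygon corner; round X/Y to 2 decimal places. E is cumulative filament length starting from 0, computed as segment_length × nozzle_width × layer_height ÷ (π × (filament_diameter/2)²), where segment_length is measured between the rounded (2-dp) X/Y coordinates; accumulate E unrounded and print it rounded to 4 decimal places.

G0 X-2.50 Y0.00 Z5.70
G1 X-2.17 Y-1.25 E0.1290
G1 X-1.25 Y-2.17 E0.2588
G1 X0.00 Y-2.50 E0.3878
G1 X1.25 Y-2.17 E0.5168
G1 X2.17 Y-1.25 E0.6466
G1 X2.50 Y0.00 E0.7756
G1 X2.17 Y1.25 E0.9046
G1 X1.25 Y2.17 E1.0345
G1 X0.00 Y2.50 E1.1635
G1 X-1.25 Y2.17 E1.2925
G1 X-2.17 Y1.25 E1.4223
G1 X-2.50 Y0.00 E1.5513

At z = 5.7 mm: the r=2.5 cylinder contributes a regular 12-gon of circumradius 2.5; the cube at (11, -1) does not reach this height (z outside [0.5, 5.5]); the cube at (10, 3.5) is present — its section is the full 18×10.5 rectangle; the 12×29 cube at (5, 12) contributes its full rectangle; Taking the first minus the rest: starting from the r=2.5 cylinder, the 18×10.5 cube at (10, 3.5) misses the remaining region (no effect); the 12×29 cube at (5, 12) misses the remaining region (no effect) — 1 connected region. The outline is a single polygon with 12 vertices. Extrusion per mm of travel: 0.8 × 0.3 / (π × 0.875²) = 0.099780. Accumulating E over each segment gives final E = 1.5513.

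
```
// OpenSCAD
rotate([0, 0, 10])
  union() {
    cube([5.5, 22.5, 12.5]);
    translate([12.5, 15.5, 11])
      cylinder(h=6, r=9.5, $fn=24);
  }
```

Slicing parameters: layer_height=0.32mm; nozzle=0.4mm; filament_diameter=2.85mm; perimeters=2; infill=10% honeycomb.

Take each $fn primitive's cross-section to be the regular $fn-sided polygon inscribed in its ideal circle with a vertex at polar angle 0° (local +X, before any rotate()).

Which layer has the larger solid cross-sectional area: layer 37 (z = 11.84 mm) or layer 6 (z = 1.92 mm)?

layer 37 (z = 11.84 mm)

Layer 37 (z = 11.84): the cube (footprint 5.5×22.5) is included at this height (area 123.75 mm²); the r=9.5 cylinder at (12.5, 15.5) contributes a regular 24-gon of circumradius 9.5 (area = (24/2)·9.500²·sin(360°/24) = 280.30 mm²); Taking the union: the regions partially overlap — summed areas 404.05 mm² minus the doubly-counted overlap 21.26 mm² gives 382.79 mm² — area = 382.79 mm²; (rotated 10° about Z; rotation is an isometry so areas/perimeters/island counts are preserved). So its area = 382.79 mm². Layer 6 (z = 1.92): the cube is present — its section is the full 5.5×22.5 rectangle (area 123.75 mm²); the cylinder at (12.5, 15.5) is absent (z outside [11, 17]); Combining (union): only the 5.5×22.5 cube is present, so the union is just that shape — area = 123.75 mm²; (whole slice rotated 10° about Z — lengths, areas and connectivity unchanged). So its area = 123.75 mm². Layer 37 is larger (382.79 vs 123.75 mm²).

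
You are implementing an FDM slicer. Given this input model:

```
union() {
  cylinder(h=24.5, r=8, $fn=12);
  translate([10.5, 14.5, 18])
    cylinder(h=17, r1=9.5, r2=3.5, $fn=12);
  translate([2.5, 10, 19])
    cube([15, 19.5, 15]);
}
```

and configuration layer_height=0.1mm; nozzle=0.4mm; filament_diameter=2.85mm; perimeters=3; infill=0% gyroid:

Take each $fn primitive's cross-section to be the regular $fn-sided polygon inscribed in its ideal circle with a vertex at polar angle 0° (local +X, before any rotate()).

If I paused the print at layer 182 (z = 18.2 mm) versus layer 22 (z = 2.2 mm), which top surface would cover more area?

layer 182 (z = 18.2 mm)

Layer 182 (z = 18.2): the cylinder: section is a regular 12-gon, circumradius r=8 (area = (12/2)·8.000²·sin(360°/12) = 192.00 mm²); the cone at (10.5, 14.5) contributes a regular 12-gon of circumradius 9.429 (interpolated between r1=9.5 and r2=3.5 at t=0.012) (area = (12/2)·9.429²·sin(360°/12) = 266.74 mm²); the cube at (2.5, 10) is absent (z outside [19, 34]); Merging all regions: the 2 present regions are separate (no shared area or edge), so areas and boundary lengths simply add and each stays a separate island — area = 458.74 mm². So its area = 458.74 mm². Layer 22 (z = 2.2): the cylinder: section is a regular 12-gon, circumradius r=8 (area = (12/2)·8.000²·sin(360°/12) = 192.00 mm²); the cone at (10.5, 14.5) is absent (z outside [18, 35]); the cube at (2.5, 10) is not intersected at this z (z outside [19, 34]); Merging all regions: only the r=8 cylinder is present, so the union is just that shape — area = 192.00 mm². So its area = 192.00 mm². Layer 182 is larger (458.74 vs 192.00 mm²).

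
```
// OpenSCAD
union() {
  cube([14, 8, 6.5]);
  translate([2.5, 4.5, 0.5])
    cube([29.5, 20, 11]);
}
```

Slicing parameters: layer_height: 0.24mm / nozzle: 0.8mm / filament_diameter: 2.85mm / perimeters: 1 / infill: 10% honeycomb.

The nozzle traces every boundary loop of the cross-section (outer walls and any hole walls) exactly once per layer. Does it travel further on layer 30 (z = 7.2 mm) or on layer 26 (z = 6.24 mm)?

layer 26 (z = 6.24 mm)

Layer 30 (z = 7.2): the cube is not intersected at this z (z outside [0, 6.5]); the cube at (2.5, 4.5) (footprint 29.5×20) is included at this height (perimeter 99.00 mm); Combining (union): only the 29.5×20 cube at (2.5, 4.5) is present, so the union is just that shape — boundary = 99.00 mm. So its perimeter = 99.00 mm. Layer 26 (z = 6.24): the cube is present — its section is the full 14×8 rectangle (perimeter 44.00 mm); the 29.5×20 cube at (2.5, 4.5) contributes its full rectangle (perimeter 99.00 mm); Taking the union: the regions partially overlap (shared area 40.25 mm²), so the edge portions inside another operand are dropped and the merged outline is re-measured after clipping — boundary = 113.00 mm. So its perimeter = 113.00 mm. Layer 26 is larger (113.00 vs 99.00 mm).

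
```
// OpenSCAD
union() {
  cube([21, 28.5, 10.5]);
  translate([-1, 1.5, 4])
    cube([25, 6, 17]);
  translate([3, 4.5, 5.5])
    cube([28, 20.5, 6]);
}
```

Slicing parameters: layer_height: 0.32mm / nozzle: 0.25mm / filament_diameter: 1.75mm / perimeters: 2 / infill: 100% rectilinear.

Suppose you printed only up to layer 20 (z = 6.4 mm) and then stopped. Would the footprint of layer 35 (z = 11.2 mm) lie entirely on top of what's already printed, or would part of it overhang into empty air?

entirely on top

Compare the two slices. At z = 6.4: the 21×28.5 cube contributes its full rectangle (area 598.50 mm²); the 25×6 cube at (-1, 1.5) contributes its full rectangle (area 150.00 mm²); the cube at (3, 4.5) is present — its section is the full 28×20.5 rectangle (area 574.00 mm²); Taking the union: the regions partially overlap — summed areas 1322.50 mm² minus the doubly-counted overlap 504.00 mm² gives 818.50 mm² — area = 818.50 mm². At z = 11.2: the cube is not intersected at this z (z outside [0, 10.5]); the cube at (-1, 1.5) (footprint 25×6) is included at this height (area 150.00 mm²); the cube at (3, 4.5) (footprint 28×20.5) is included at this height (area 574.00 mm²); Merging all regions: the regions partially overlap — summed areas 724.00 mm² minus the doubly-counted overlap 63.00 mm² gives 661.00 mm² — area = 661.00 mm². Checking containment: the cross-section at z = 11.2 is a subset of the cross-section at z = 6.4.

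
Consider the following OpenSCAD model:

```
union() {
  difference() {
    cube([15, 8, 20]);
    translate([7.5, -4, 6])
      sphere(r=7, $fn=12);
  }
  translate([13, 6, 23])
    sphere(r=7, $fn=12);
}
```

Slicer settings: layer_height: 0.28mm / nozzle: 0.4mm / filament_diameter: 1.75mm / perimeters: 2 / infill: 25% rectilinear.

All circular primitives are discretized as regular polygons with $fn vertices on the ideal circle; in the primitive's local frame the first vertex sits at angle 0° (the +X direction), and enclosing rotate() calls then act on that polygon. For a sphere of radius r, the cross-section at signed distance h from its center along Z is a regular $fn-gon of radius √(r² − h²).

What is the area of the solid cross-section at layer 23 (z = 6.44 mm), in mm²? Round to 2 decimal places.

At z = 6.44 mm: the 15×8 cube contributes its full rectangle (area 120.00 mm²); the r=7 sphere at (7.5, -4) contributes a regular 12-gon of circumradius √(7²−0.44²) = 6.986 (area = (12/2)·6.986²·sin(360°/12) = 146.42 mm²); Subtracting the remaining from the first: starting from the 15×8 cube (120.00 mm²), the r=7 sphere at (7.5, -4) partially overlaps it — only the 21.80 mm² overlap (of its 146.42 mm²) is removed, clipping the outline — area = 98.20 mm²; the sphere at (13, 6) is not intersected at this z (|z−center|=16.560 > r=7); Merging all regions: only that combined region is present, so the union is just that shape — area = 98.20 mm². Overall, the cross-section is a single solid region. Net area = 98.20 mm².

98.20 mm²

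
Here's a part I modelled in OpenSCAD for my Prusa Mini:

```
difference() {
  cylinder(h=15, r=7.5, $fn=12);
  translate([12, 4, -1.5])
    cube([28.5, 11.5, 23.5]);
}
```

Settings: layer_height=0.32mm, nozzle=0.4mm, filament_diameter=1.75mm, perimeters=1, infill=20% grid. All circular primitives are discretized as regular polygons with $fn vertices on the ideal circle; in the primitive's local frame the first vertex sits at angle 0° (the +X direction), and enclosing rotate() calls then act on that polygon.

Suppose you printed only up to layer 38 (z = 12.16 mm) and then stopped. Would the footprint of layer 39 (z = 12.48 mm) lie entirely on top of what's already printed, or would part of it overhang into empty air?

Compare the two slices. At z = 12.16: the r=7.5 cylinder gives a regular 12-gon of circumradius 7.5 (constant along its height) (area = (12/2)·7.500²·sin(360°/12) = 168.75 mm²); the 28.5×11.5 cube at (12, 4) contributes its full rectangle (area 327.75 mm²); Taking the first minus the rest: starting from the r=7.5 cylinder (168.75 mm²), the 28.5×11.5 cube at (12, 4) misses the remaining region (no effect) — area = 168.75 mm². At z = 12.48: the r=7.5 cylinder gives a regular 12-gon of circumradius 7.5 (constant along its height) (area = (12/2)·7.500²·sin(360°/12) = 168.75 mm²); the cube at (12, 4) is present — its section is the full 28.5×11.5 rectangle (area 327.75 mm²); After the difference (first − rest): starting from the r=7.5 cylinder (168.75 mm²), the 28.5×11.5 cube at (12, 4) misses the remaining region (no effect) — area = 168.75 mm². Checking containment: the cross-section at z = 12.48 is a subset of the cross-section at z = 12.16.

entirely on top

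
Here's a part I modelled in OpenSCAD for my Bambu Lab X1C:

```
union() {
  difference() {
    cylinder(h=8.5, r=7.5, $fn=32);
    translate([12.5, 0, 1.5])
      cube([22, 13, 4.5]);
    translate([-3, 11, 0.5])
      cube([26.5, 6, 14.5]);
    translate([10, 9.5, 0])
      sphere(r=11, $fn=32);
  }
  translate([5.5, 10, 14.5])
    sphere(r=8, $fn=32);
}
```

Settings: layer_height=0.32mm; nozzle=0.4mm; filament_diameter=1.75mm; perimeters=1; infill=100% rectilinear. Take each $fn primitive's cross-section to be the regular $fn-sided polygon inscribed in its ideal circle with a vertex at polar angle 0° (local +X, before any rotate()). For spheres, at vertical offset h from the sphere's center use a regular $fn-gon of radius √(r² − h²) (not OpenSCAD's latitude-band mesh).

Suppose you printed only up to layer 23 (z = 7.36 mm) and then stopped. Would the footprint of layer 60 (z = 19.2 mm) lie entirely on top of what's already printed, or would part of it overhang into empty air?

Compare the two slices. At z = 7.36: the r=7.5 cylinder contributes a regular 32-gon of circumradius 7.5 (area = (32/2)·7.500²·sin(360°/32) = 175.58 mm²); the cube at (12.5, 0) does not reach this height (z outside [1.5, 6]); the cube at (-3, 11) (footprint 26.5×6) is included at this height (area 159.00 mm²); the r=11 sphere at (10, 9.5) slices to a regular 32-gon of circumradius 8.175 (√(r²−h²) with h=7.36 from center) (area = (32/2)·8.175²·sin(360°/32) = 208.61 mm²); Subtracting the remaining from the first: starting from the r=7.5 cylinder (175.58 mm²), the 26.5×6 cube at (-3, 11) misses the remaining region (no effect); the r=11 sphere at (10, 9.5) partially overlaps it — only the 9.06 mm² overlap (of its 208.61 mm²) is removed, clipping the outline — area = 166.52 mm²; the sphere at (5.5, 10): section is a regular 32-gon, circumradius = √(r²−h²) = √(8²−7.14²) = 3.608 (area = (32/2)·3.608²·sin(360°/32) = 40.64 mm²); Combining (union): the 2 present regions are separate (no shared area or edge), so areas and boundary lengths simply add and each stays a separate island — area = 207.16 mm². At z = 19.2: the cylinder is not intersected at this z (z outside [0, 8.5]); the cube at (12.5, 0) is not intersected at this z (z outside [1.5, 6]); the cube at (-3, 11) does not reach this height (z outside [0.5, 15]); the sphere at (10, 9.5) does not reach this height (|z−center|=19.200 > r=11); After the difference (first − rest): the first operand is absent here, so nothing remains; the r=8 sphere at (5.5, 10) contributes a regular 32-gon of circumradius √(8²−4.7²) = 6.474 (area = (32/2)·6.474²·sin(360°/32) = 130.82 mm²); Combining (union): only the r=8 sphere at (5.5, 10) is present, so the union is just that shape — area = 130.82 mm². Checking containment: at z = 19.2 the cross-section extends beyond the z = 7.36 cross-section by about 83.28 mm².

part overhangs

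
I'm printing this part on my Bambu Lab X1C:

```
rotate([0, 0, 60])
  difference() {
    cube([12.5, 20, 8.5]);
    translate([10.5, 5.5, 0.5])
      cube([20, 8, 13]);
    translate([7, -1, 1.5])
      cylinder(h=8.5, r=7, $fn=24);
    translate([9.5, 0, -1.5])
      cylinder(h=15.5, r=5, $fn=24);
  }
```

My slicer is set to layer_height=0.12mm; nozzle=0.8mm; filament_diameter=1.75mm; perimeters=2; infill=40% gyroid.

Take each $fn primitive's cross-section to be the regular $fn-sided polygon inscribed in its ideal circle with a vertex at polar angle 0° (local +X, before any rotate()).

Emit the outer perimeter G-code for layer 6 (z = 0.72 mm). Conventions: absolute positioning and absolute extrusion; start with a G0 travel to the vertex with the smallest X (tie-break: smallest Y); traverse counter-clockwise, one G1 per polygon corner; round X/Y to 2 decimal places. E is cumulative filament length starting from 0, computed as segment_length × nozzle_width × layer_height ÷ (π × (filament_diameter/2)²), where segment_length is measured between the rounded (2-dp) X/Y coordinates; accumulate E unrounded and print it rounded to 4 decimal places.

G0 X-17.32 Y10.00 Z0.72
G1 X0.00 Y0.00 E0.7982
G1 X2.25 Y3.90 E0.9779
G1 X1.21 Y4.69 E1.0301
G1 X0.42 Y5.73 E1.0822
G1 X-0.08 Y6.93 E1.1341
G1 X-0.25 Y8.23 E1.1864
G1 X-0.08 Y9.52 E1.2383
G1 X0.42 Y10.73 E1.2906
G1 X1.21 Y11.76 E1.3424
G1 X2.25 Y12.56 E1.3948
G1 X2.83 Y12.80 E1.4198
G1 X1.49 Y13.58 E1.4817
G1 X0.49 Y11.84 E1.5618
G1 X-6.44 Y15.84 E1.8812
G1 X-5.44 Y17.58 E1.9613
G1 X-11.07 Y20.83 E2.2207
G1 X-17.32 Y10.00 E2.7198

At z = 0.72 mm: the cube (footprint 12.5×20) is included at this height; the cube at (10.5, 5.5) is present — its section is the full 20×8 rectangle; the cylinder at (7, -1) does not reach this height (z outside [1.5, 10]); the r=5 cylinder at (9.5, 0) gives a regular 24-gon of circumradius 5 (constant along its height); Taking the first minus the rest: starting from the 12.5×20 cube, the 20×8 cube at (10.5, 5.5) partially overlaps it — only the 16.00 mm² overlap (of its 160.00 mm²) is removed, clipping the outline; the r=5 cylinder at (9.5, 0) partially overlaps it — only the 33.36 mm² overlap (of its 77.65 mm²) is removed, clipping the outline — 1 connected region; (whole slice rotated 60° about Z — lengths, areas and connectivity unchanged). The outline is a single polygon with 17 vertices. Extrusion per mm of travel: 0.8 × 0.12 / (π × 0.875²) = 0.039912. Accumulating E over each segment gives final E = 2.7198.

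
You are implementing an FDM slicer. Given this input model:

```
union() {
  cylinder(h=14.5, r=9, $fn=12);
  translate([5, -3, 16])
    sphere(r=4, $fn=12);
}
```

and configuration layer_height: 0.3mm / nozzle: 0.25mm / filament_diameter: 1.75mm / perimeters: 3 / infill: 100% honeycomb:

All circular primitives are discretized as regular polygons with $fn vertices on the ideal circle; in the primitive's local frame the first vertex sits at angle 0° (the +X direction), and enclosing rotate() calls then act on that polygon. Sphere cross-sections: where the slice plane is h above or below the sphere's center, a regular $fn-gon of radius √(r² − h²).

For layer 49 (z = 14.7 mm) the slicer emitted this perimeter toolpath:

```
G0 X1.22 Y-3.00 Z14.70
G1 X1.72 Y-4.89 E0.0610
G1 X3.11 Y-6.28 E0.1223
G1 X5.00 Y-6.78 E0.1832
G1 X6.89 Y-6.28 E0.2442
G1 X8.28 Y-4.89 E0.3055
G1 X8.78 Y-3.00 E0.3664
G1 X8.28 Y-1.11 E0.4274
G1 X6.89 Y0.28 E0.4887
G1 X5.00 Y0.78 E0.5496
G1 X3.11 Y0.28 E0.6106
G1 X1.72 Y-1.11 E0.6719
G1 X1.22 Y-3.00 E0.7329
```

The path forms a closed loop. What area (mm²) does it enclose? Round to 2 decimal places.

Apply the shoelace formula to the sequence of (X, Y) vertices; enclosed area = 42.95 mm².

42.95 mm²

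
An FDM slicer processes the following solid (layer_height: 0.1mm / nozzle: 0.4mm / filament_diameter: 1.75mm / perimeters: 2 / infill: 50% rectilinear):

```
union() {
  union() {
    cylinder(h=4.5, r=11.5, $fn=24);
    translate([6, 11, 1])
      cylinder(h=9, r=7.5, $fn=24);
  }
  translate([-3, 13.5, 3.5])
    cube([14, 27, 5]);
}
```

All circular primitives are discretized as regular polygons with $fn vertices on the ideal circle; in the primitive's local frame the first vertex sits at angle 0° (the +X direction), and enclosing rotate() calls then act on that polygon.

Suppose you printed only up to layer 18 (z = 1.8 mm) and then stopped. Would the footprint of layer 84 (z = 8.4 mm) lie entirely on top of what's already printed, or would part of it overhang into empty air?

Compare the two slices. At z = 1.8: the cylinder: section is a regular 24-gon, circumradius r=11.5 (area = (24/2)·11.500²·sin(360°/24) = 410.75 mm²); the cylinder at (6, 11): section is a regular 24-gon, circumradius r=7.5 (area = (24/2)·7.500²·sin(360°/24) = 174.70 mm²); Merging all regions: the regions partially overlap — summed areas 585.45 mm² minus the doubly-counted overlap 60.07 mm² gives 525.37 mm² — area = 525.37 mm²; the cube at (-3, 13.5) is not intersected at this z (z outside [3.5, 8.5]); Taking the union: only the result so far is present, so the union is just that shape — area = 525.37 mm². At z = 8.4: the cylinder is absent (z outside [0, 4.5]); the cylinder at (6, 11): section is a regular 24-gon, circumradius r=7.5 (area = (24/2)·7.500²·sin(360°/24) = 174.70 mm²); Combining (union): only the r=7.5 cylinder at (6, 11) is present, so the union is just that shape — area = 174.70 mm²; the cube at (-3, 13.5) is present — its section is the full 14×27 rectangle (area 378.00 mm²); Combining (union): the regions partially overlap — summed areas 552.70 mm² minus the doubly-counted overlap 47.14 mm² gives 505.57 mm² — area = 505.57 mm². Checking containment: at z = 8.4 the cross-section extends beyond the z = 1.8 cross-section by about 330.86 mm².

part overhangs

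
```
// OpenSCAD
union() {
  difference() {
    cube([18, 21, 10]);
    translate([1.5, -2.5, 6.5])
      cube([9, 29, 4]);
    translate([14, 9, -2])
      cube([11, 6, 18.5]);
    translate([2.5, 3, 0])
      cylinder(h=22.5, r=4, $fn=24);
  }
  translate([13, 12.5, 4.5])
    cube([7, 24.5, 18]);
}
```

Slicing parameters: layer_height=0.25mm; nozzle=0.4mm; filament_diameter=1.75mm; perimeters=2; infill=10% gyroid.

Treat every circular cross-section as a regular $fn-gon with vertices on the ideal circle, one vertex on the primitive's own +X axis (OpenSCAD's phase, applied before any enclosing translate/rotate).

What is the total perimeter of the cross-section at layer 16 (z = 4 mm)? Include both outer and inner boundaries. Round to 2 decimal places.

87.21 mm

At z = 4 mm: the cube (footprint 18×21) is included at this height (perimeter 78.00 mm); the cube at (1.5, -2.5) is absent (z outside [6.5, 10.5]); the 11×6 cube at (14, 9) contributes its full rectangle (perimeter 34.00 mm); the r=4 cylinder at (2.5, 3) gives a regular 24-gon of circumradius 4 (constant along its height) (perimeter = 2·24·4.000·sin(180°/24) = 25.06 mm); After the difference (first − rest): starting from the 18×21 cube, the 11×6 cube at (14, 9) partially overlaps it — only the 24.00 mm² overlap (of its 66.00 mm²) is removed, clipping the outline; the r=4 cylinder at (2.5, 3) partially overlaps it — only the 39.84 mm² overlap (of its 49.69 mm²) is removed, clipping the outline — boundary = 87.21 mm; the cube at (13, 12.5) is not intersected at this z (z outside [4.5, 22.5]); Combining (union): only that combined region is present, so the union is just that shape — boundary = 87.21 mm. Overall, the cross-section is a single solid region. Total boundary length (outer) = 87.21 mm.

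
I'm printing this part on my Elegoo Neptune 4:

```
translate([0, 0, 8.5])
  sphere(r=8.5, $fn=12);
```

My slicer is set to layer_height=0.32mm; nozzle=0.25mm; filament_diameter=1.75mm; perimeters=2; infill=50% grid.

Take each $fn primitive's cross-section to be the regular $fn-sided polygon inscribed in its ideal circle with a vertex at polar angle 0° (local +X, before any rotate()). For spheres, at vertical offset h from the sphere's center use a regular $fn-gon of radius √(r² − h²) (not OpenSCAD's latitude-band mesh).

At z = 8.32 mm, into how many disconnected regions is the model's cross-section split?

At z = 8.32 mm: the r=8.5 sphere contributes a regular 12-gon of circumradius √(8.5²−0.18²) = 8.498. The result has 1 disconnected region.

1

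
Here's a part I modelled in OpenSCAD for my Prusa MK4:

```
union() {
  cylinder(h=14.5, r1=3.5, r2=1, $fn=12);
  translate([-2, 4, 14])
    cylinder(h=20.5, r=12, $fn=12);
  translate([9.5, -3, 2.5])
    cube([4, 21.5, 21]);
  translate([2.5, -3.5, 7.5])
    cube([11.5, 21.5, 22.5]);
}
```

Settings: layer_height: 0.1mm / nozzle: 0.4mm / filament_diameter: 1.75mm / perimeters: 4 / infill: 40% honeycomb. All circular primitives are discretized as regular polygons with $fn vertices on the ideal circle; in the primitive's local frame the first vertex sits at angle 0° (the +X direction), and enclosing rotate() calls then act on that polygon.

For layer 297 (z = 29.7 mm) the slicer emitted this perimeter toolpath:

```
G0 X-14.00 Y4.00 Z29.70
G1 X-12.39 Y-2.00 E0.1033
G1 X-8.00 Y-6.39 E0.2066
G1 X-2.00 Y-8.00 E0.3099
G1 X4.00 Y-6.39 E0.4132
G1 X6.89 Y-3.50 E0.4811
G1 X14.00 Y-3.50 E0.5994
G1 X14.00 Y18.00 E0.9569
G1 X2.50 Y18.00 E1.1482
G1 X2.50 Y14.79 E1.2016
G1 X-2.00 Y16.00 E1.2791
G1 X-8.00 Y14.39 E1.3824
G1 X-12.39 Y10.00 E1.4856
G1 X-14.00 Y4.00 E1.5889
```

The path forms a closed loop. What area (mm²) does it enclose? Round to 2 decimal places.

Apply the shoelace formula to the sequence of (X, Y) vertices; enclosed area = 574.58 mm².

574.58 mm²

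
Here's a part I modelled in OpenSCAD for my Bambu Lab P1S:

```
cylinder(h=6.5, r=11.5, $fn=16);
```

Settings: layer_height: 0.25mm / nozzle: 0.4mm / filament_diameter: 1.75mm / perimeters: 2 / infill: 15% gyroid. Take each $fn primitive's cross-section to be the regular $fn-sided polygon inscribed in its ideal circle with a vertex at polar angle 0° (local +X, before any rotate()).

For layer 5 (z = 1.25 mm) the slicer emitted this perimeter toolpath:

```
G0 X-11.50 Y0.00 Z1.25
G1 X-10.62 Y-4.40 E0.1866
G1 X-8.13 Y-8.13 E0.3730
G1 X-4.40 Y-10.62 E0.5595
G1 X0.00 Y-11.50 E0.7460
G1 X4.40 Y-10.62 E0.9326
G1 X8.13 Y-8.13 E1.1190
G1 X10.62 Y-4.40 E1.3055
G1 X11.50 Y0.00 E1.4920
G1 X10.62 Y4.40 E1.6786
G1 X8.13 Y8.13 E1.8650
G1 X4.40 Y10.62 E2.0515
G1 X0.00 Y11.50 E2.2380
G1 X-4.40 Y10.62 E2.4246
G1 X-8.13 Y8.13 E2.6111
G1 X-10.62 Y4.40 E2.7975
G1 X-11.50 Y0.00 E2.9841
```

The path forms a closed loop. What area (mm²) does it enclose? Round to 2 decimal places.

404.67 mm²

Apply the shoelace formula to the sequence of (X, Y) vertices; enclosed area = 404.67 mm².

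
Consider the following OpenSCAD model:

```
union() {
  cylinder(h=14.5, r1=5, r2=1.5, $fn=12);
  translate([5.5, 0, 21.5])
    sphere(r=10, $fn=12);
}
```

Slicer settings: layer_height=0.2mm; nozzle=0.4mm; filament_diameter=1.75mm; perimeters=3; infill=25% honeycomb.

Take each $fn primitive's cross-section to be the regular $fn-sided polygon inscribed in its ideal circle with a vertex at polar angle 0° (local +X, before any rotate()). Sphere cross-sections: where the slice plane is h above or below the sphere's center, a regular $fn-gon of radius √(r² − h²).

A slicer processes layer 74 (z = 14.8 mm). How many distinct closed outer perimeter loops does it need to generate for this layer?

1

At z = 14.8 mm: the cone does not reach this height (z outside [0, 14.5]); the r=10 sphere at (5.5, 0) slices to a regular 12-gon of circumradius 7.424 (√(r²−h²) with h=6.7 from center); Combining (union): only the r=10 sphere at (5.5, 0) is present, so the union is just that shape — 1 connected region. The result has 1 disconnected region.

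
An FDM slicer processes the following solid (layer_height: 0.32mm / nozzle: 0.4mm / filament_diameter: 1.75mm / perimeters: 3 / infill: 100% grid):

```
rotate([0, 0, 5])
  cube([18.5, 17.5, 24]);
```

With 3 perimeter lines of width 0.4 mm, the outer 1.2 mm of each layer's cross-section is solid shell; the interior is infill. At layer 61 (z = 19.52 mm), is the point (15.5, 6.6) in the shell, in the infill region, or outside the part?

At z = 19.52 mm: the cube (footprint 18.5×17.5) is included at this height; (whole slice rotated 5° about Z — lengths, areas and connectivity unchanged). Overall, the cross-section is a single solid region. Undo the 5° rotation: the query point maps to (16.016, 5.224) in the un-rotated model frame. The nearest boundary edge runs (18.50, 0.00)→(18.50, 17.50); distance from the point to it = 2.48 mm. The point is inside the cross-section and 2.48 mm from the nearest boundary — more than the 1.2 mm shell width (3 × 0.4), so it's in the infill interior.

infill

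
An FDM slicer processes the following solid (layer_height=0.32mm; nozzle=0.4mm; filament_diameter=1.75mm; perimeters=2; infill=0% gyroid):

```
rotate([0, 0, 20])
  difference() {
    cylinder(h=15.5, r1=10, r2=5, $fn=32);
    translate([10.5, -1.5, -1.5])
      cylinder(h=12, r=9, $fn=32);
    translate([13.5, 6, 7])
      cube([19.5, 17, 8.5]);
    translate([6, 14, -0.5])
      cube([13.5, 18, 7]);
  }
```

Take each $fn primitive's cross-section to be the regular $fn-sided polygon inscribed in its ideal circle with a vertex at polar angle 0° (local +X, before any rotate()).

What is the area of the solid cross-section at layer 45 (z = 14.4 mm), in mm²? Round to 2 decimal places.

At z = 14.4 mm: the cone contributes a regular 32-gon of circumradius 5.355 (interpolated between r1=10 and r2=5 at t=0.929) (area = (32/2)·5.355²·sin(360°/32) = 89.51 mm²); the cylinder at (10.5, -1.5) does not reach this height (z outside [-1.5, 10.5]); the cube at (13.5, 6) is present — its section is the full 19.5×17 rectangle (area 331.50 mm²); the cube at (6, 14) is not intersected at this z (z outside [-0.5, 6.5]); Taking the first minus the rest: starting from the cone (89.51 mm²), the 19.5×17 cube at (13.5, 6) misses the remaining region (no effect) — area = 89.51 mm²; (whole slice rotated 20° about Z — lengths, areas and connectivity unchanged). Overall, the cross-section is a single solid region. Net area = 89.51 mm².

89.51 mm²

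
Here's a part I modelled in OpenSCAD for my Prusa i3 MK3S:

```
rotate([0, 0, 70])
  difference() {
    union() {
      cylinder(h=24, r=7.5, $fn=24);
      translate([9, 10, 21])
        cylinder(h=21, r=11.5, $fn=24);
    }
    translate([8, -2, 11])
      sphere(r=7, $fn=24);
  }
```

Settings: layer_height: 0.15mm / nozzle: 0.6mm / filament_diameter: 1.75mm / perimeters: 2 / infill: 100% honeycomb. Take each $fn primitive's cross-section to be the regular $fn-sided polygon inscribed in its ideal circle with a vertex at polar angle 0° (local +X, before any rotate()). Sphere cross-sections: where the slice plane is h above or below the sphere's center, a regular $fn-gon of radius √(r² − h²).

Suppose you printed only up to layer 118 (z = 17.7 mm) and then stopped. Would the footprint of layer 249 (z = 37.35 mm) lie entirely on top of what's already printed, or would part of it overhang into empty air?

part overhangs

Compare the two slices. At z = 17.7: the cylinder: section is a regular 24-gon, circumradius r=7.5 (area = (24/2)·7.500²·sin(360°/24) = 174.70 mm²); the cylinder at (9, 10) is absent (z outside [21, 42]); Merging all regions: only the r=7.5 cylinder is present, so the union is just that shape — area = 174.70 mm²; the sphere at (8, -2): section is a regular 24-gon, circumradius = √(r²−h²) = √(7²−6.7²) = 2.027 (area = (24/2)·2.027²·sin(360°/24) = 12.76 mm²); Taking the first minus the rest: starting from that combined region (174.70 mm²), the r=7 sphere at (8, -2) partially overlaps it — only the 3.01 mm² overlap (of its 12.76 mm²) is removed, clipping the outline — area = 171.69 mm²; (whole slice rotated 70° about Z — lengths, areas and connectivity unchanged). At z = 37.35: the cylinder is absent (z outside [0, 24]); the r=11.5 cylinder at (9, 10) contributes a regular 24-gon of circumradius 11.5 (area = (24/2)·11.500²·sin(360°/24) = 410.75 mm²); Taking the union: only the r=11.5 cylinder at (9, 10) is present, so the union is just that shape — area = 410.75 mm²; the sphere at (8, -2) does not reach this height (|z−center|=26.350 > r=7); After the difference (first − rest): none of the subtracted shapes is present at this height, so the result so far is unchanged — area = 410.75 mm²; (rotated 70° about Z; rotation is an isometry so areas/perimeters/island counts are preserved). Checking containment: at z = 37.35 the cross-section extends beyond the z = 17.7 cross-section by about 363.68 mm².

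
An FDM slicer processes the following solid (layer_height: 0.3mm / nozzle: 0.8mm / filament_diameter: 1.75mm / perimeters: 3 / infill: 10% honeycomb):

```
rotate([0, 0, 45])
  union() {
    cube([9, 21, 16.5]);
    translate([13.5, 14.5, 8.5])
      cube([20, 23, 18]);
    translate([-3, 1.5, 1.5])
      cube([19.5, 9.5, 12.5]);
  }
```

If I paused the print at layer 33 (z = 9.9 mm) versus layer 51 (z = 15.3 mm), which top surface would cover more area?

layer 33 (z = 9.9 mm)

Layer 33 (z = 9.9): the cube is present — its section is the full 9×21 rectangle (area 189.00 mm²); the 20×23 cube at (13.5, 14.5) contributes its full rectangle (area 460.00 mm²); the cube at (-3, 1.5) is present — its section is the full 19.5×9.5 rectangle (area 185.25 mm²); Taking the union: the regions partially overlap — summed areas 834.25 mm² minus the doubly-counted overlap 85.50 mm² gives 748.75 mm² — area = 748.75 mm²; (rotated 45° about Z; rotation is an isometry so areas/perimeters/island counts are preserved). So its area = 748.75 mm². Layer 51 (z = 15.3): the cube is present — its section is the full 9×21 rectangle (area 189.00 mm²); the cube at (13.5, 14.5) (footprint 20×23) is included at this height (area 460.00 mm²); the cube at (-3, 1.5) does not reach this height (z outside [1.5, 14]); Taking the union: the 2 present regions are separate (no shared area or edge), so areas and boundary lengths simply add and each stays a separate island — area = 649.00 mm²; (rotated 45° about Z; rotation is an isometry so areas/perimeters/island counts are preserved). So its area = 649.00 mm². Layer 33 is larger (748.75 vs 649.00 mm²).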